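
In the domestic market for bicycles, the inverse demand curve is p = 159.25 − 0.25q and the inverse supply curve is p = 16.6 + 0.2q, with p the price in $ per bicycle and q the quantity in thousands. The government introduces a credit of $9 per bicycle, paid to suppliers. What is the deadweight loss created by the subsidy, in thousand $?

Rewrite in direct form: qd = 637 − 4p and qs = 5p − 83.
Before the subsidy: set 637 − 4p = 5p − 83 → p* = $80, q* = 317.
With a per-unit subsidy paid to suppliers, each receives p + 9 per unit sold, so supply becomes qs = 5(p + 9) − 83.
New equilibrium: buyers pay $75, suppliers receive $84, q = 337. (Wedge: pb − ps = −9.)
Quantity rises by |ΔQ| = |317 − 337| = 20.
DWL = ½ · t · |ΔQ| = ½ · 9 · 20 = $90.

Deadweight loss = $90 thousand.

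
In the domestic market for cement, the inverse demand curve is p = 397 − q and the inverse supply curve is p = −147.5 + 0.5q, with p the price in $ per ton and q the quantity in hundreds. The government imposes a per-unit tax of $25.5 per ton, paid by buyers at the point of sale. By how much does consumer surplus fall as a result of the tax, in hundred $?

Consumer surplus falls by $6026.5 hundred.

Inverting to q(p) form: qd = 397 − p; qs = 2p + 295.
Before the tax: set 397 − p = 2p + 295 → p* = $34, q* = 363.
With the tax collected from buyers, demand (in seller-price terms) shifts: qd = 397 − (p + 25.5).
New equilibrium: buyers pay $51, sellers receive $25.5, q = 346. (Wedge: pb − ps = 25.5.)
ΔCS is the trapezoid between Q = 346 and Q = 363 of height $17: ½ · (363 + 346) · 17 = $6026.5.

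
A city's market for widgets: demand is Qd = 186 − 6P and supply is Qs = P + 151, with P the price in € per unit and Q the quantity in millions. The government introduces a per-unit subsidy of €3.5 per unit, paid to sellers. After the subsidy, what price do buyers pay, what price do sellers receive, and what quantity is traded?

Buyers pay €4.5; sellers receive €8; quantity = 159.

Without the subsidy, 186 − 6P = P + 151 gives 7P = 35, so P* = €5 and Q* = 156.
With a per-unit subsidy paid to sellers, each receives P + 3.5 per unit sold, so supply becomes Qs = (P + 3.5) + 151.
New equilibrium: buyers pay €4.5, sellers receive €8, Q = 159. (Wedge: Pb − Ps = −3.5.)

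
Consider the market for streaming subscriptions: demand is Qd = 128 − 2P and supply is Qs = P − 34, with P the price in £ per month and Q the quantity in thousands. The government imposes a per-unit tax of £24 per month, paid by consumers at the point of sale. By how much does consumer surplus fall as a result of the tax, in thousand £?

Consumer surplus falls by £96 thousand.

Without the tax, 128 − 2P = P − 34 gives 3P = 162, so P* = £54 and Q* = 20.
With the tax collected from consumers, demand (in seller-price terms) shifts: Qd = 128 − 2(P + 24).
New equilibrium: consumers pay £62, producers receive £38, Q = 4. (Wedge: Pb − Ps = 24.)
ΔCS is the trapezoid between Q = 4 and Q = 20 of height £8: ½ · (20 + 4) · 8 = £96.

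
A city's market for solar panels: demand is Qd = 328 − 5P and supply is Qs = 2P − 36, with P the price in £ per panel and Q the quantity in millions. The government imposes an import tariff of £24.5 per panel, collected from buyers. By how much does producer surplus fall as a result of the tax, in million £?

Before the tax: set 328 − 5P = 2P − 36 → P* = £52, Q* = 68.
With the tax collected from buyers, demand (in seller-price terms) shifts: Qd = 328 − 5(P + 24.5).
New equilibrium: buyers pay £59, producers receive £34.5, Q = 33. (Wedge: Pb − Ps = 24.5.)
ΔPS is the trapezoid between Q = 33 and Q = 68 of height £17.5: ½ · (68 + 33) · 17.5 = £883.75.

Producer surplus falls by £883.75 million.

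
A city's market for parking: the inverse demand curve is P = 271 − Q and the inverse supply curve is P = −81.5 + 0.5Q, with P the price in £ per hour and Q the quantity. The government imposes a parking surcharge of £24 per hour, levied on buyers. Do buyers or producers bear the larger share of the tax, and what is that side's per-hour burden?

Buyers bear the larger share: £16 per hour.

Inverting to Q(P) form: Qd = 271 − P; Qs = 2P + 163.
Without the tax, 271 − P = 2P + 163 gives 3P = 108, so P* = £36 and Q* = 235.
With the tax collected from buyers, demand (in seller-price terms) shifts: Qd = 271 − (P + 24).
New equilibrium: buyers pay £52, producers receive £28, Q = 219. (Wedge: Pb − Ps = 24.)
Per-hour burden: buyers £16, producers £8.
Buyers take the larger share because demand is less price-elastic here (demand slope 1 vs supply slope 2).
The less price-elastic side of the market bears the larger share of a per-unit tax.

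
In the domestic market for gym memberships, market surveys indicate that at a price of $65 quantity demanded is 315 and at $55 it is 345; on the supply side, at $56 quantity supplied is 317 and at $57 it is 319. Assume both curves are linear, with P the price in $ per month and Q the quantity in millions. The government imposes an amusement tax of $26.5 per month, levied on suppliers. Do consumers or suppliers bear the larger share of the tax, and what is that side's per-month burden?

Demand slope: (345 − 315)/(55 − 65) = -3, so Qd = 510 − 3P.
Supply slope: (319 − 317)/(57 − 56) = 2, so Qs = 2P + 205.
Without the tax, 510 − 3P = 2P + 205 gives 5P = 305, so P* = $61 and Q* = 327.
With the tax collected from suppliers, supply shifts: Qs = 2(P − 26.5) + 205.
New equilibrium: consumers pay $71.6, suppliers receive $45.1, Q = 295.2. (Wedge: Pb − Ps = 26.5.)
Per-month burden: consumers $10.6, suppliers $15.9.
Suppliers take the larger share because supply is less price-elastic here (demand slope 3 vs supply slope 2).

Suppliers bear the larger share: $15.9 per month.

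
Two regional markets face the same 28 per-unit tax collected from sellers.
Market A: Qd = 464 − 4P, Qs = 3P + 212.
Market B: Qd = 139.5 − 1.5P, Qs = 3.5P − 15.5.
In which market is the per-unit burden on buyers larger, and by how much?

Market A: pre-tax P* = 36, Q* = 320; post-tax Q = 272; per-unit burden on buyers = 12.
Market B: pre-tax P* = 31, Q* = 93; post-tax Q = 63.6; per-unit burden on buyers = 19.6.
Difference: 12 vs 19.6 → market B is larger by 7.6.

Market B, by 7.6.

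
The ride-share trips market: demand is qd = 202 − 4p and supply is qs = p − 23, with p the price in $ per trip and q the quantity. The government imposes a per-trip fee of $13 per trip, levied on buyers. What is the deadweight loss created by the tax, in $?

Without the tax, 202 − 4p = p − 23 gives 5p = 225, so p* = $45 and q* = 22.
With the tax collected from buyers, demand (in seller-price terms) shifts: qd = 202 − 4(p + 13).
Solving gives q = 11.6 with buyers paying $47.6 and sellers receiving $34.6 (the $13 wedge).
Quantity falls by |ΔQ| = |22 − 11.6| = 10.4.
DWL = ½ · t · |ΔQ| = ½ · 13 · 10.4 = $67.6.

Deadweight loss = $67.6.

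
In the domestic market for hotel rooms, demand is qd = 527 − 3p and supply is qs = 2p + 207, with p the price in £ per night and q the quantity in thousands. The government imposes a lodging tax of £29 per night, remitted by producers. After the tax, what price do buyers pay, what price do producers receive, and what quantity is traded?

Before the tax: set 527 − 3p = 2p + 207 → p* = £64, q* = 335.
With the tax collected from producers, supply shifts: qs = 2(p − 29) + 207.
Solving gives q = 300.2 with buyers paying £75.6 and producers receiving £46.6 (the £29 wedge).

Buyers pay £75.6; producers receive £46.6; quantity = 300.2.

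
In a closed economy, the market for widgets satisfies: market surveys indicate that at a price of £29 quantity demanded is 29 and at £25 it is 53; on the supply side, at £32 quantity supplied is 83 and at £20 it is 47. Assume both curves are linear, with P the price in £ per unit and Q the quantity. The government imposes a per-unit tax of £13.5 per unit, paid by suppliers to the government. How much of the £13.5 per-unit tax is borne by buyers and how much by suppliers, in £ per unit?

Demand slope: (53 − 29)/(25 − 29) = -6, so Qd = 203 − 6P.
Supply slope: (47 − 83)/(20 − 32) = 3, so Qs = 3P − 13.
Without the tax, 203 − 6P = 3P − 13 gives 9P = 216, so P* = £24 and Q* = 59.
With the tax collected from suppliers, supply shifts: Qs = 3(P − 13.5) − 13.
New equilibrium: buyers pay £28.5, suppliers receive £15, Q = 32. (Wedge: Pb − Ps = 13.5.)
Burden on buyers: £4.5; on suppliers: £9. (They sum to £13.5.)

Buyers bear £4.5 per unit; suppliers bear £9 per unit.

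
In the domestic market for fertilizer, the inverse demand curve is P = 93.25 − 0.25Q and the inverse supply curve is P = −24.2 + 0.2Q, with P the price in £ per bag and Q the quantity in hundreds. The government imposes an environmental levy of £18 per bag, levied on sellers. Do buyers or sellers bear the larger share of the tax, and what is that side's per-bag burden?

Inverting to Q(P) form: Qd = 373 − 4P; Qs = 5P + 121.
Before the tax: set 373 − 4P = 5P + 121 → P* = £28, Q* = 261.
With the tax collected from sellers, supply shifts: Qs = 5(P − 18) + 121.
New equilibrium: buyers pay £38, sellers receive £20, Q = 221. (Wedge: Pb − Ps = 18.)
Per-bag burden: buyers £10, sellers £8.
Buyers take the larger share because demand is less price-elastic here (demand slope 4 vs supply slope 5).

Buyers bear the larger share: £10 per bag.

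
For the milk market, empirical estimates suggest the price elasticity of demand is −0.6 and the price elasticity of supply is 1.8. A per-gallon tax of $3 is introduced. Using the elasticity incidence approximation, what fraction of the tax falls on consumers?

Consumers' share ≈ 0.75.

Incidence ratio: consumers' share ≈ εs / (εs + |εd|) = 1.8 / (1.8 + 0.6) = 0.75.
Supply is the more elastic side, so consumers bear the larger share.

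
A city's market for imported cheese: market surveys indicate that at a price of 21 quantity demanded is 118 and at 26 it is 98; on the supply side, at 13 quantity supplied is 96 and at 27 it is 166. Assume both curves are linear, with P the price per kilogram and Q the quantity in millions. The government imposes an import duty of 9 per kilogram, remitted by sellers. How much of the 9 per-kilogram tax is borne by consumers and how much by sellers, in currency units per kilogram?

Consumers bear 5 per kilogram; sellers bear 4 per kilogram.

Demand slope: (98 − 118)/(26 − 21) = -4, so Qd = 202 − 4P.
Supply slope: (166 − 96)/(27 − 13) = 5, so Qs = 5P + 31.
Before the tax: set 202 − 4P = 5P + 31 → P* = 19, Q* = 126.
With the tax collected from sellers, supply shifts: Qs = 5(P − 9) + 31.
New equilibrium: consumers pay 24, sellers receive 15, Q = 106. (Wedge: Pb − Ps = 9.)
Burden on consumers: 5; on sellers: 4. (They sum to 9.)
The less price-elastic side of the market bears the larger share of a per-unit tax.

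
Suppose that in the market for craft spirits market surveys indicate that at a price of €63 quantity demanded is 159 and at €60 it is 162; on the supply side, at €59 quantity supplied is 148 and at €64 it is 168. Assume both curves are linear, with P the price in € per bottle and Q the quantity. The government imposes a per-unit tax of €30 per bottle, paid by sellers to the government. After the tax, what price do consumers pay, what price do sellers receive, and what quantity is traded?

Demand slope: (162 − 159)/(60 − 63) = -1, so Qd = 222 − P.
Supply slope: (168 − 148)/(64 − 59) = 4, so Qs = 4P − 88.
Without the tax, 222 − P = 4P − 88 gives 5P = 310, so P* = €62 and Q* = 160.
With the tax collected from sellers, supply shifts: Qs = 4(P − 30) − 88.
New equilibrium: consumers pay €86, sellers receive €56, Q = 136. (Wedge: Pb − Ps = 30.)
The less price-elastic side of the market bears the larger share of a per-unit tax.

Consumers pay €86; sellers receive €56; quantity = 136.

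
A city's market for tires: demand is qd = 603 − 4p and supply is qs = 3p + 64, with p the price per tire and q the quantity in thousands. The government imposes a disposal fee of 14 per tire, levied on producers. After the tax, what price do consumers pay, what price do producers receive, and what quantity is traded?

Before the tax: set 603 − 4p = 3p + 64 → p* = 77, q* = 295.
With the tax collected from producers, supply shifts: qs = 3(p − 14) + 64.
Solving gives q = 271 with consumers paying 83 and producers receiving 69 (the 14 wedge).

Consumers pay 83; producers receive 69; quantity = 271.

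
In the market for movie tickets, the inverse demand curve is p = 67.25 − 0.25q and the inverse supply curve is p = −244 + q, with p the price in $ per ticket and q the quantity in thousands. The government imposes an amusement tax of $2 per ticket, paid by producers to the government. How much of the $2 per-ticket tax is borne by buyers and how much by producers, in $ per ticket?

Inverting to q(p) form: qd = 269 − 4p; qs = p + 244.
Before the tax: set 269 − 4p = p + 244 → p* = $5, q* = 249.
With the tax collected from producers, supply shifts: qs = (p − 2) + 244.
New equilibrium: buyers pay $5.4, producers receive $3.4, q = 247.4. (Wedge: pb − ps = 2.)
Burden on buyers: $0.4; on producers: $1.6. (They sum to $2.)
The less price-elastic side of the market bears the larger share of a per-unit tax.

Buyers bear $0.4 per ticket; producers bear $1.6 per ticket.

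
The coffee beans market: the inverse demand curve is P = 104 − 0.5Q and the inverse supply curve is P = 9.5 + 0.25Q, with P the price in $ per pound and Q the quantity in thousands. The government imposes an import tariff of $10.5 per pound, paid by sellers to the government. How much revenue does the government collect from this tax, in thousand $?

Tax revenue = $1176 thousand.

Inverting to Q(P) form: Qd = 208 − 2P; Qs = 4P − 38.
Without the tax, 208 − 2P = 4P − 38 gives 6P = 246, so P* = $41 and Q* = 126.
With the tax collected from sellers, supply shifts: Qs = 4(P − 10.5) − 38.
New equilibrium: buyers pay $48, sellers receive $37.5, Q = 112. (Wedge: Pb − Ps = 10.5.)
Revenue = t · Q = 10.5 · 112 = $1176.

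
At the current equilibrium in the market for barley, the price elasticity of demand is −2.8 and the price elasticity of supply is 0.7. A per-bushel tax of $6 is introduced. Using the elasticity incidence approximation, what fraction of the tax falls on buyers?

Incidence ratio: buyers' share ≈ εs / (εs + |εd|) = 0.7 / (0.7 + 2.8) = 0.2.
Supply is the less elastic side, so buyers bear the smaller share.

Buyers' share ≈ 0.2.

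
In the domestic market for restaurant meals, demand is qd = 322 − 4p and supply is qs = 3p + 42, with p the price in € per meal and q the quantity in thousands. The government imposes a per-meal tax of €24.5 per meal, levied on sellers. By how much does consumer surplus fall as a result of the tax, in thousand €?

Consumer surplus falls by €1480.5 thousand.

Before the tax: set 322 − 4p = 3p + 42 → p* = €40, q* = 162.
With the tax collected from sellers, supply shifts: qs = 3(p − 24.5) + 42.
Solving gives q = 120 with consumers paying €50.5 and sellers receiving €26 (the €24.5 wedge).
ΔCS is the trapezoid between Q = 120 and Q = 162 of height €10.5: ½ · (162 + 120) · 10.5 = €1480.5.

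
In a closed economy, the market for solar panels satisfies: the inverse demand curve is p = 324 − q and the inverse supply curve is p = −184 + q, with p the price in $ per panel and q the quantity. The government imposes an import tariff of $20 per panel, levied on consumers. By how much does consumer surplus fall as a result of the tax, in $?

Consumer surplus falls by $2490.

Inverting to q(p) form: qd = 324 − p; qs = p + 184.
Before the tax: set 324 − p = p + 184 → p* = $70, q* = 254.
With the tax collected from consumers, demand (in seller-price terms) shifts: qd = 324 − (p + 20).
Solving gives q = 244 with consumers paying $80 and suppliers receiving $60 (the $20 wedge).
ΔCS is the trapezoid between Q = 244 and Q = 254 of height $10: ½ · (254 + 244) · 10 = $2490.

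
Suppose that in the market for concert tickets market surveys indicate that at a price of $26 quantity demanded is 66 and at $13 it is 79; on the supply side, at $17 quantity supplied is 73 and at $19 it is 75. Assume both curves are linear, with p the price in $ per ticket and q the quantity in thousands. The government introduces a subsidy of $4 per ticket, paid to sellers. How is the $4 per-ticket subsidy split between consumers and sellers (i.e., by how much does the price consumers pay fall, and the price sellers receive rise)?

Consumers gain $2 per ticket; sellers gain $2 per ticket.

Demand slope: (79 − 66)/(13 − 26) = -1, so qd = 92 − p.
Supply slope: (75 − 73)/(19 − 17) = 1, so qs = p + 56.
Before the subsidy: set 92 − p = p + 56 → p* = $18, q* = 74.
With a per-unit subsidy paid to sellers, each receives p + 4 per unit sold, so supply becomes qs = (p + 4) + 56.
Solving gives q = 76 with consumers paying $16 and sellers receiving $20 (the $4 wedge).
Gain to consumers: $2; to sellers: $2. (They sum to $4.)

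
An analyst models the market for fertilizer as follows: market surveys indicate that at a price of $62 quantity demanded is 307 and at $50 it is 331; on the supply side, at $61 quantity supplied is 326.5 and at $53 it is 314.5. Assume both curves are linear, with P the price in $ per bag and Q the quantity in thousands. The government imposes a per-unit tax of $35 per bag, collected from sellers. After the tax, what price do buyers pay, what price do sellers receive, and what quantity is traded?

Demand slope: (331 − 307)/(50 − 62) = -2, so Qd = 431 − 2P.
Supply slope: (314.5 − 326.5)/(53 − 61) = 1.5, so Qs = 1.5P + 235.
Without the tax, 431 − 2P = 1.5P + 235 gives 3.5P = 196, so P* = $56 and Q* = 319.
With the tax collected from sellers, supply shifts: Qs = 1.5(P − 35) + 235.
Solving gives Q = 289 with buyers paying $71 and sellers receiving $36 (the $35 wedge).

Buyers pay $71; sellers receive $36; quantity = 289.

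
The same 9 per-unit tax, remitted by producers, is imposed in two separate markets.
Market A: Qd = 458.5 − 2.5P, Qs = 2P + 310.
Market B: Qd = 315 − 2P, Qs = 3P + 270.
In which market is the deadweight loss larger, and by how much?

Market A: pre-tax P* = 33, Q* = 376; post-tax Q = 366; deadweight loss = 45.
Market B: pre-tax P* = 9, Q* = 297; post-tax Q = 286.2; deadweight loss = 48.6.
Difference: 45 vs 48.6 → market B is larger by 3.6.

Market B, by 3.6.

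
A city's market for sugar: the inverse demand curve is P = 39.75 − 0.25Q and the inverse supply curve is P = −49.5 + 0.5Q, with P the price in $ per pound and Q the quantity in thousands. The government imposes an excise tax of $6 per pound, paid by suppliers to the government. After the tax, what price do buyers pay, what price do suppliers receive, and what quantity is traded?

Inverting to Q(P) form: Qd = 159 − 4P; Qs = 2P + 99.
Without the tax, 159 − 4P = 2P + 99 gives 6P = 60, so P* = $10 and Q* = 119.
With the tax collected from suppliers, supply shifts: Qs = 2(P − 6) + 99.
Solving gives Q = 111 with buyers paying $12 and suppliers receiving $6 (the $6 wedge).

Buyers pay $12; suppliers receive $6; quantity = 111.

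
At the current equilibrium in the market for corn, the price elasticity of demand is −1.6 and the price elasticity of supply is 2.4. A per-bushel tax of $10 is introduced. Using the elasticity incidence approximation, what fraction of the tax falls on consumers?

Consumers' share ≈ 0.6.

Incidence ratio: consumers' share ≈ εs / (εs + |εd|) = 2.4 / (2.4 + 1.6) = 0.6.
Supply is the more elastic side, so consumers bear the larger share.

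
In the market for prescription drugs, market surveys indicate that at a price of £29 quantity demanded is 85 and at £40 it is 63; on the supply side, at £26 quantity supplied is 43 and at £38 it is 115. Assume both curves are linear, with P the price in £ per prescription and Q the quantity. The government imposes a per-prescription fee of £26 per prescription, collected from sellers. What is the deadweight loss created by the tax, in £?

Deadweight loss = £507.

Demand slope: (63 − 85)/(40 − 29) = -2, so Qd = 143 − 2P.
Supply slope: (115 − 43)/(38 − 26) = 6, so Qs = 6P − 113.
Before the tax: set 143 − 2P = 6P − 113 → P* = £32, Q* = 79.
With the tax collected from sellers, supply shifts: Qs = 6(P − 26) − 113.
Solving gives Q = 40 with buyers paying £51.5 and sellers receiving £25.5 (the £26 wedge).
Quantity falls by |ΔQ| = |79 − 40| = 39.
DWL = ½ · t · |ΔQ| = ½ · 26 · 39 = £507.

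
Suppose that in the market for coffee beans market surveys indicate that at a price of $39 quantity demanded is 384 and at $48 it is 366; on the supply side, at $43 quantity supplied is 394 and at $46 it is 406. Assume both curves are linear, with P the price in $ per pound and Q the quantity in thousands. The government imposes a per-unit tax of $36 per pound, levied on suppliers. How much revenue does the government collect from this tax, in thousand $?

Tax revenue = $12024 thousand.

Demand slope: (366 − 384)/(48 − 39) = -2, so Qd = 462 − 2P.
Supply slope: (406 − 394)/(46 − 43) = 4, so Qs = 4P + 222.
Before the tax: set 462 − 2P = 4P + 222 → P* = $40, Q* = 382.
With the tax collected from suppliers, supply shifts: Qs = 4(P − 36) + 222.
Solving gives Q = 334 with buyers paying $64 and suppliers receiving $28 (the $36 wedge).
Revenue = t · Q = 36 · 334 = $12024.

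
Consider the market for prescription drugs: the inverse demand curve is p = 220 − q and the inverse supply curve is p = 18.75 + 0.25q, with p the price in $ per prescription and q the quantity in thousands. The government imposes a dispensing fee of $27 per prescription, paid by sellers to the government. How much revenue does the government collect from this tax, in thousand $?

Rewrite in direct form: qd = 220 − p and qs = 4p − 75.
Without the tax, 220 − p = 4p − 75 gives 5p = 295, so p* = $59 and q* = 161.
With the tax collected from sellers, supply shifts: qs = 4(p − 27) − 75.
New equilibrium: consumers pay $80.6, sellers receive $53.6, q = 139.4. (Wedge: pb − ps = 27.)
Revenue = t · Q = 27 · 139.4 = $3763.8.

Tax revenue = $3763.8 thousand.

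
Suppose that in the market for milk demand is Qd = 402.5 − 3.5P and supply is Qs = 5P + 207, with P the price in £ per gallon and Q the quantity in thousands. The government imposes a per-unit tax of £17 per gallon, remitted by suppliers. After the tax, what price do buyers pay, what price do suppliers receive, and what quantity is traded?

Buyers pay £33; suppliers receive £16; quantity = 287.

Without the tax, 402.5 − 3.5P = 5P + 207 gives 8.5P = 195.5, so P* = £23 and Q* = 322.
With the tax collected from suppliers, supply shifts: Qs = 5(P − 17) + 207.
New equilibrium: buyers pay £33, suppliers receive £16, Q = 287. (Wedge: Pb − Ps = 17.)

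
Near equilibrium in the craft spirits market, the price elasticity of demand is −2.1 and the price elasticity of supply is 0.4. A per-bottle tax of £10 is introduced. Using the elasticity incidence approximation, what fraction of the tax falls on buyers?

Incidence ratio: buyers' share ≈ εs / (εs + |εd|) = 0.4 / (0.4 + 2.1) = 0.16.
Supply is the less elastic side, so buyers bear the smaller share.

Buyers' share ≈ 0.16.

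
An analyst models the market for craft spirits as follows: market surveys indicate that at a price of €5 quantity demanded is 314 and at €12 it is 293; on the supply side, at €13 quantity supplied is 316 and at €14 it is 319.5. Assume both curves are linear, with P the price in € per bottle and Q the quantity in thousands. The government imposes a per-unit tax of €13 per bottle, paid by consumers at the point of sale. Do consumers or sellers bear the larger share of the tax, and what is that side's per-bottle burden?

Demand slope: (293 − 314)/(12 − 5) = -3, so Qd = 329 − 3P.
Supply slope: (319.5 − 316)/(14 − 13) = 3.5, so Qs = 3.5P + 270.5.
Without the tax, 329 − 3P = 3.5P + 270.5 gives 6.5P = 58.5, so P* = €9 and Q* = 302.
With the tax collected from consumers, demand (in seller-price terms) shifts: Qd = 329 − 3(P + 13).
Solving gives Q = 281 with consumers paying €16 and sellers receiving €3 (the €13 wedge).
Per-bottle burden: consumers €7, sellers €6.
Consumers take the larger share because demand is less price-elastic here (demand slope 3 vs supply slope 3.5).

Consumers bear the larger share: €7 per bottle.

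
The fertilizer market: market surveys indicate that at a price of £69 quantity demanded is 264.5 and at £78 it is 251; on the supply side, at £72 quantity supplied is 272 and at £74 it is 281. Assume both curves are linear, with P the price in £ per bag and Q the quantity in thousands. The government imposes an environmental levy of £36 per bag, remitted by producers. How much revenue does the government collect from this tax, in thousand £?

Tax revenue = £8010 thousand.

Demand slope: (251 − 264.5)/(78 − 69) = -1.5, so Qd = 368 − 1.5P.
Supply slope: (281 − 272)/(74 − 72) = 4.5, so Qs = 4.5P − 52.
Without the tax, 368 − 1.5P = 4.5P − 52 gives 6P = 420, so P* = £70 and Q* = 263.
With the tax collected from producers, supply shifts: Qs = 4.5(P − 36) − 52.
New equilibrium: buyers pay £97, producers receive £61, Q = 222.5. (Wedge: Pb − Ps = 36.)
Revenue = t · Q = 36 · 222.5 = £8010.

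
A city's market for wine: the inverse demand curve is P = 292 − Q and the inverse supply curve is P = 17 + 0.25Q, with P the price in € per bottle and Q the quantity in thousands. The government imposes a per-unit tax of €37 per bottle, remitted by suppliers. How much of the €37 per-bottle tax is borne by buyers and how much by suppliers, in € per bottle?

Buyers bear €29.6 per bottle; suppliers bear €7.4 per bottle.

Inverting to Q(P) form: Qd = 292 − P; Qs = 4P − 68.
Without the tax, 292 − P = 4P − 68 gives 5P = 360, so P* = €72 and Q* = 220.
With the tax collected from suppliers, supply shifts: Qs = 4(P − 37) − 68.
Solving gives Q = 190.4 with buyers paying €101.6 and suppliers receiving €64.6 (the €37 wedge).
Burden on buyers: €29.6; on suppliers: €7.4. (They sum to €37.)
The less price-elastic side of the market bears the larger share of a per-unit tax.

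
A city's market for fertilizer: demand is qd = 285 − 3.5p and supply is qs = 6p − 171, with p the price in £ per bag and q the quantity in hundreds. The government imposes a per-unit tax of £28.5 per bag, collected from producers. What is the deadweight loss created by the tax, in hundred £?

Without the tax, 285 − 3.5p = 6p − 171 gives 9.5p = 456, so p* = £48 and q* = 117.
With the tax collected from producers, supply shifts: qs = 6(p − 28.5) − 171.
Solving gives q = 54 with buyers paying £66 and producers receiving £37.5 (the £28.5 wedge).
Quantity falls by |ΔQ| = |117 − 54| = 63.
DWL = ½ · t · |ΔQ| = ½ · 28.5 · 63 = £897.75.

Deadweight loss = £897.75 hundred.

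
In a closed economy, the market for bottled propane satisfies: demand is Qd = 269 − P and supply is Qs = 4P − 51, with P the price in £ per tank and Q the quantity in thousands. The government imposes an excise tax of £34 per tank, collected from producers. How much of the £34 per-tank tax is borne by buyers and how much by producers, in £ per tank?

Without the tax, 269 − P = 4P − 51 gives 5P = 320, so P* = £64 and Q* = 205.
With the tax collected from producers, supply shifts: Qs = 4(P − 34) − 51.
Solving gives Q = 177.8 with buyers paying £91.2 and producers receiving £57.2 (the £34 wedge).
Burden on buyers: £27.2; on producers: £6.8. (They sum to £34.)

Buyers bear £27.2 per tank; producers bear £6.8 per tank.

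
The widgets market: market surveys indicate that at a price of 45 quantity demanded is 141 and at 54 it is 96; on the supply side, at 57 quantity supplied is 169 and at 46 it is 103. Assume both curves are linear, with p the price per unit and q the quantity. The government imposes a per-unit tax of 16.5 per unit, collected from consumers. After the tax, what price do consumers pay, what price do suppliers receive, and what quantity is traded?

Demand slope: (96 − 141)/(54 − 45) = -5, so qd = 366 − 5p.
Supply slope: (103 − 169)/(46 − 57) = 6, so qs = 6p − 173.
Without the tax, 366 − 5p = 6p − 173 gives 11p = 539, so p* = 49 and q* = 121.
With the tax collected from consumers, demand (in seller-price terms) shifts: qd = 366 − 5(p + 16.5).
Solving gives q = 76 with consumers paying 58 and suppliers receiving 41.5 (the 16.5 wedge).

Consumers pay 58; suppliers receive 41.5; quantity = 76.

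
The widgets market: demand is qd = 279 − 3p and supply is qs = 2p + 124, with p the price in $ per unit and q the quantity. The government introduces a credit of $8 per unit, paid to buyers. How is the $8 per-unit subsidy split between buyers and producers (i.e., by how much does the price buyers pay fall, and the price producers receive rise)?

Buyers gain $3.2 per unit; producers gain $4.8 per unit.

Before the subsidy: set 279 − 3p = 2p + 124 → p* = $31, q* = 186.
With a per-unit subsidy paid to buyers, each effectively pays p − 8, so demand becomes qd = 279 − 3(p − 8).
Solving gives q = 195.6 with buyers paying $27.8 and producers receiving $35.8 (the $8 wedge).
Gain to buyers: $3.2; to producers: $4.8. (They sum to $8.)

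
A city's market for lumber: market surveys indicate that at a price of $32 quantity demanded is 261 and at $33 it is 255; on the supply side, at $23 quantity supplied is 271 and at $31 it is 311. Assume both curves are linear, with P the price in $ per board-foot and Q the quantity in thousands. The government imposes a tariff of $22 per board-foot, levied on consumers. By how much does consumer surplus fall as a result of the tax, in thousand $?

Consumer surplus falls by $2610 thousand.

Demand slope: (255 − 261)/(33 − 32) = -6, so Qd = 453 − 6P.
Supply slope: (311 − 271)/(31 − 23) = 5, so Qs = 5P + 156.
Before the tax: set 453 − 6P = 5P + 156 → P* = $27, Q* = 291.
With the tax collected from consumers, demand (in seller-price terms) shifts: Qd = 453 − 6(P + 22).
Solving gives Q = 231 with consumers paying $37 and sellers receiving $15 (the $22 wedge).
ΔCS is the trapezoid between Q = 231 and Q = 291 of height $10: ½ · (291 + 231) · 10 = $2610.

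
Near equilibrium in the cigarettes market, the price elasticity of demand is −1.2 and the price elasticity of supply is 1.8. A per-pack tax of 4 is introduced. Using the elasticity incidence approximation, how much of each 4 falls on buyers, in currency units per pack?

Incidence ratio: buyers' share ≈ εs / (εs + |εd|) = 1.8 / (1.8 + 1.2) = 0.6.
So buyers bear ≈ 0.6 × 4 = 2.4; suppliers bear 1.6.

Buyers bear ≈ 2.4 per pack.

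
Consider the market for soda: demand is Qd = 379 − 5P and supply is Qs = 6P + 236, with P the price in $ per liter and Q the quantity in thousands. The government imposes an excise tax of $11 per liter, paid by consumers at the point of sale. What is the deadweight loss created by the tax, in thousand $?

Before the tax: set 379 − 5P = 6P + 236 → P* = $13, Q* = 314.
With the tax collected from consumers, demand (in seller-price terms) shifts: Qd = 379 − 5(P + 11).
Solving gives Q = 284 with consumers paying $19 and sellers receiving $8 (the $11 wedge).
Quantity falls by |ΔQ| = |314 − 284| = 30.
DWL = ½ · t · |ΔQ| = ½ · 11 · 30 = $165.

Deadweight loss = $165 thousand.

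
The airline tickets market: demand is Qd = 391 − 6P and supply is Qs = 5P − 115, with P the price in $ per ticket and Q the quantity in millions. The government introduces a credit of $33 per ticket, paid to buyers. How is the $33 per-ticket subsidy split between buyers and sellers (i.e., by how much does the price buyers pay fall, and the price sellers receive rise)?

Buyers gain $15 per ticket; sellers gain $18 per ticket.

Without the subsidy, 391 − 6P = 5P − 115 gives 11P = 506, so P* = $46 and Q* = 115.
With a per-unit subsidy paid to buyers, each effectively pays P − 33, so demand becomes Qd = 391 − 6(P − 33).
New equilibrium: buyers pay $31, sellers receive $64, Q = 205. (Wedge: Pb − Ps = −33.)
Gain to buyers: $15; to sellers: $18. (They sum to $33.)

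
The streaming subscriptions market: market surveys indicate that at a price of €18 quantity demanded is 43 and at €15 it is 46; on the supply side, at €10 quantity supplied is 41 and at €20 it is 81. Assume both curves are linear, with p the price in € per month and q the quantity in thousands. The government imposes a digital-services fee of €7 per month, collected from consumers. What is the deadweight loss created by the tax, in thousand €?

Demand slope: (46 − 43)/(15 − 18) = -1, so qd = 61 − p.
Supply slope: (81 − 41)/(20 − 10) = 4, so qs = 4p + 1.
Before the tax: set 61 − p = 4p + 1 → p* = €12, q* = 49.
With the tax collected from consumers, demand (in seller-price terms) shifts: qd = 61 − (p + 7).
New equilibrium: consumers pay €17.6, suppliers receive €10.6, q = 43.4. (Wedge: pb − ps = 7.)
Quantity falls by |ΔQ| = |49 − 43.4| = 5.6.
DWL = ½ · t · |ΔQ| = ½ · 7 · 5.6 = €19.6.

Deadweight loss = €19.6 thousand.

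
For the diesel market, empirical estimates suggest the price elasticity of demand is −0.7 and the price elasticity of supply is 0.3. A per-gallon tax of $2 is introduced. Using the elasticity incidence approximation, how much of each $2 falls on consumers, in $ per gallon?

Incidence ratio: consumers' share ≈ εs / (εs + |εd|) = 0.3 / (0.3 + 0.7) = 0.3.
So consumers bear ≈ 0.3 × $2 = $0.6; producers bear $1.4.

Consumers bear ≈ $0.6 per gallon.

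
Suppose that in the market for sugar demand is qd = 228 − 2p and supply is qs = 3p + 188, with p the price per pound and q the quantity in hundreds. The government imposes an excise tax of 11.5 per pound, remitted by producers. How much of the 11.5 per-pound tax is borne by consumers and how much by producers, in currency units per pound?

Consumers bear 6.9 per pound; producers bear 4.6 per pound.

Before the tax: set 228 − 2p = 3p + 188 → p* = 8, q* = 212.
With the tax collected from producers, supply shifts: qs = 3(p − 11.5) + 188.
New equilibrium: consumers pay 14.9, producers receive 3.4, q = 198.2. (Wedge: pb − ps = 11.5.)
Burden on consumers: 6.9; on producers: 4.6. (They sum to 11.5.)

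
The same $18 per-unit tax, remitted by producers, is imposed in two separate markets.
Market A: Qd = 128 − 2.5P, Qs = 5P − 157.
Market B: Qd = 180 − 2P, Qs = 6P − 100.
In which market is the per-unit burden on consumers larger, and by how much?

Market A: pre-tax P* = $38, Q* = 33; post-tax Q = 3; per-unit burden on consumers = $12.
Market B: pre-tax P* = $35, Q* = 110; post-tax Q = 83; per-unit burden on consumers = $13.5.
Difference: $12 vs $13.5 → market B is larger by $1.5.

Market B, by $1.5.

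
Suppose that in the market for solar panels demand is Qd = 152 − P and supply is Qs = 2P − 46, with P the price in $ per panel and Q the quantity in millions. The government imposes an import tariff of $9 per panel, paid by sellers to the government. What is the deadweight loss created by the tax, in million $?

Deadweight loss = $27 million.

Without the tax, 152 − P = 2P − 46 gives 3P = 198, so P* = $66 and Q* = 86.
With the tax collected from sellers, supply shifts: Qs = 2(P − 9) − 46.
Solving gives Q = 80 with buyers paying $72 and sellers receiving $63 (the $9 wedge).
Quantity falls by |ΔQ| = |86 − 80| = 6.
DWL = ½ · t · |ΔQ| = ½ · 9 · 6 = $27.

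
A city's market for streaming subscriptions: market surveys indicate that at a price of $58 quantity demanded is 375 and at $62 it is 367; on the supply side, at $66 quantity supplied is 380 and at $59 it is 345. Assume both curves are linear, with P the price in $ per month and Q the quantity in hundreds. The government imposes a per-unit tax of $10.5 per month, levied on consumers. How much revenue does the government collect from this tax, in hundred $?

Demand slope: (367 − 375)/(62 − 58) = -2, so Qd = 491 − 2P.
Supply slope: (345 − 380)/(59 − 66) = 5, so Qs = 5P + 50.
Before the tax: set 491 − 2P = 5P + 50 → P* = $63, Q* = 365.
With the tax collected from consumers, demand (in seller-price terms) shifts: Qd = 491 − 2(P + 10.5).
New equilibrium: consumers pay $70.5, suppliers receive $60, Q = 350. (Wedge: Pb − Ps = 10.5.)
Revenue = t · Q = 10.5 · 350 = $3675.

Tax revenue = $3675 hundred.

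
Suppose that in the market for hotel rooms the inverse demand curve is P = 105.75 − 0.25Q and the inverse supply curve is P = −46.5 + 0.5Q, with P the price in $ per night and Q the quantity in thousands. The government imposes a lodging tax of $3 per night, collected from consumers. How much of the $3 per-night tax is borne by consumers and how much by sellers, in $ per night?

Inverting to Q(P) form: Qd = 423 − 4P; Qs = 2P + 93.
Without the tax, 423 − 4P = 2P + 93 gives 6P = 330, so P* = $55 and Q* = 203.
With the tax collected from consumers, demand (in seller-price terms) shifts: Qd = 423 − 4(P + 3).
New equilibrium: consumers pay $56, sellers receive $53, Q = 199. (Wedge: Pb − Ps = 3.)
Burden on consumers: $1; on sellers: $2. (They sum to $3.)
The less price-elastic side of the market bears the larger share of a per-unit tax.

Consumers bear $1 per night; sellers bear $2 per night.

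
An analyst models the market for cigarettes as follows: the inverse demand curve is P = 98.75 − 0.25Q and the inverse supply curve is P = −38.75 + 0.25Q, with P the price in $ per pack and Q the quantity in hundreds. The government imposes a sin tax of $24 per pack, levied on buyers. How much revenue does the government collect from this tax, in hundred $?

Tax revenue = $5448 hundred.

Rewrite in direct form: Qd = 395 − 4P and Qs = 4P + 155.
Before the tax: set 395 − 4P = 4P + 155 → P* = $30, Q* = 275.
With the tax collected from buyers, demand (in seller-price terms) shifts: Qd = 395 − 4(P + 24).
New equilibrium: buyers pay $42, sellers receive $18, Q = 227. (Wedge: Pb − Ps = 24.)
Revenue = t · Q = 24 · 227 = $5448.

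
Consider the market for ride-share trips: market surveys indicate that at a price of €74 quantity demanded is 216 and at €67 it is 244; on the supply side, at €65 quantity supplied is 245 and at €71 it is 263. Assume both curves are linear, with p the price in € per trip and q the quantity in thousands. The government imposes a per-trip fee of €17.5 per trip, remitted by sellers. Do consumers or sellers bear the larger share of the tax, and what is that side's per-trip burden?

Demand slope: (244 − 216)/(67 − 74) = -4, so qd = 512 − 4p.
Supply slope: (263 − 245)/(71 − 65) = 3, so qs = 3p + 50.
Without the tax, 512 − 4p = 3p + 50 gives 7p = 462, so p* = €66 and q* = 248.
With the tax collected from sellers, supply shifts: qs = 3(p − 17.5) + 50.
New equilibrium: consumers pay €73.5, sellers receive €56, q = 218. (Wedge: pb − ps = 17.5.)
Per-trip burden: consumers €7.5, sellers €10.
Sellers take the larger share because supply is less price-elastic here (demand slope 4 vs supply slope 3).
The less price-elastic side of the market bears the larger share of a per-unit tax.

Sellers bear the larger share: €10 per trip.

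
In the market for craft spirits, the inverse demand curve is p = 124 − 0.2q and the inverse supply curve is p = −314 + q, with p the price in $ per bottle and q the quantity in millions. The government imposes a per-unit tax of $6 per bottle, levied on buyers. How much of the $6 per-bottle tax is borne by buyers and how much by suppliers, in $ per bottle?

Buyers bear $1 per bottle; suppliers bear $5 per bottle.

Rewrite in direct form: qd = 620 − 5p and qs = p + 314.
Before the tax: set 620 − 5p = p + 314 → p* = $51, q* = 365.
With the tax collected from buyers, demand (in seller-price terms) shifts: qd = 620 − 5(p + 6).
Solving gives q = 360 with buyers paying $52 and suppliers receiving $46 (the $6 wedge).
Burden on buyers: $1; on suppliers: $5. (They sum to $6.)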